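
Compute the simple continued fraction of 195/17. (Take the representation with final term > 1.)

[11; 2, 8]

195 = 11*17 + 8
17 = 2*8 + 1
8 = 8*1 + 0  (stop)
So 195/17 = [11; 2, 8].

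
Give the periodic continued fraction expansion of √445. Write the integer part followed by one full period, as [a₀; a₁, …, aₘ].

[21; 10, 1, 1, 10, 42]

a₀ = ⌊√445⌋ = 21.
With m₀=0, d₀=1 and mₖ₊₁ = dₖaₖ − mₖ, dₖ₊₁ = (n − mₖ₊₁²)/dₖ, aₖ₊₁ = ⌊(a₀+mₖ₊₁)/dₖ₊₁⌋:
  k=1: m=21, d=4, a=10
  k=2: m=19, d=21, a=1
  k=3: m=2, d=21, a=1
  k=4: m=19, d=4, a=10
  k=5: m=21, d=1, a=42
d=1 and a=2a₀=42 at k=5, so the next step gives (m, d) = (21, 4) again — its k=1 value — and the period has length 5.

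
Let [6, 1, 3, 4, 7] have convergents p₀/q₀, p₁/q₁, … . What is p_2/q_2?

Using pₖ = aₖpₖ₋₁ + pₖ₋₂, qₖ = aₖqₖ₋₁ + qₖ₋₂ (with p₋₁=1, p₋₂=0, q₋₁=0, q₋₂=1):
  k=0: a=6, p=6, q=1
  k=1: a=1, p=7, q=1
  k=2: a=3, p=27, q=4

27/4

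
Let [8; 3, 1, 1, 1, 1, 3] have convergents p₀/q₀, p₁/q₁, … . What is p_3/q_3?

58/7

Using pₖ = aₖpₖ₋₁ + pₖ₋₂, qₖ = aₖqₖ₋₁ + qₖ₋₂ (with p₋₁=1, p₋₂=0, q₋₁=0, q₋₂=1):
  k=0: a=8, p=8, q=1
  k=1: a=3, p=25, q=3
  k=2: a=1, p=33, q=4
  k=3: a=1, p=58, q=7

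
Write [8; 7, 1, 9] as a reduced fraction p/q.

Using pₖ = aₖpₖ₋₁ + pₖ₋₂ and qₖ = aₖqₖ₋₁ + qₖ₋₂:
  k=0: a=8, p=8, q=1
  k=1: a=7, p=57, q=7
  k=2: a=1, p=65, q=8
  k=3: a=9, p=642, q=79

642/79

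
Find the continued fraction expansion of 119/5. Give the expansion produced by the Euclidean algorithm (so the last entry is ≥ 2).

119 = 23*5 + 4
5 = 1*4 + 1
4 = 4*1 + 0  (stop)
So 119/5 = [23; 1, 4].

[23; 1, 4]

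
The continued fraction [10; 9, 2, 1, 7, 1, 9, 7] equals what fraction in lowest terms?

Using pₖ = aₖpₖ₋₁ + pₖ₋₂ and qₖ = aₖqₖ₋₁ + qₖ₋₂:
  k=0: a=10, p=10, q=1
  k=1: a=9, p=91, q=9
  k=2: a=2, p=192, q=19
  k=3: a=1, p=283, q=28
  k=4: a=7, p=2173, q=215
  k=5: a=1, p=2456, q=243
  k=6: a=9, p=24277, q=2402
  k=7: a=7, p=172395, q=17057

172395/17057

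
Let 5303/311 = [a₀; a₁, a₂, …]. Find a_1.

5303 = 17·311 + 16   →  a_0 = 17
311 = 19·16 + 7   →  a_1 = 19

19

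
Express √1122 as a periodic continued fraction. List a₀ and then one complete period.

a₀ = ⌊√1122⌋ = 33.

[33; 2, 66]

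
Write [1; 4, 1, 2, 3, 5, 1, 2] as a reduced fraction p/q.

Using pₖ = aₖpₖ₋₁ + pₖ₋₂ and qₖ = aₖqₖ₋₁ + qₖ₋₂:
  k=0: a=1, p=1, q=1
  k=1: a=4, p=5, q=4
  k=2: a=1, p=6, q=5
  k=3: a=2, p=17, q=14
  k=4: a=3, p=57, q=47
  k=5: a=5, p=302, q=249
  k=6: a=1, p=359, q=296
  k=7: a=2, p=1020, q=841

1020/841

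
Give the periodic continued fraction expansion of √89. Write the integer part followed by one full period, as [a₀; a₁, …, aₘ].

a₀ = ⌊√89⌋ = 9.
With m₀=0, d₀=1 and mₖ₊₁ = dₖaₖ − mₖ, dₖ₊₁ = (n − mₖ₊₁²)/dₖ, aₖ₊₁ = ⌊(a₀+mₖ₊₁)/dₖ₊₁⌋:
  k=1: m=9, d=8, a=2
  k=2: m=7, d=5, a=3
  k=3: m=8, d=5, a=3
  k=4: m=7, d=8, a=2
  k=5: m=9, d=1, a=18
d=1 and a=2a₀=18 at k=5, so the next step gives (m, d) = (9, 8) again — its k=1 value — and the period has length 5.

[9; 2, 3, 3, 2, 18]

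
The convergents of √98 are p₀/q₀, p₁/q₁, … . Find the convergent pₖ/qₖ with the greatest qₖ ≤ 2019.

19601/1980

√98 = [9; 1, 8, 1, 18, …] (period length 4).
Convergents:
  p_0/q_0 = 9/1
  p_1/q_1 = 10/1
  p_2/q_2 = 89/9
  p_3/q_3 = 99/10
  p_4/q_4 = 1871/189
  p_5/q_5 = 1970/199
  p_6/q_6 = 17631/1781
  p_7/q_7 = 19601/1980
  p_8/q_8 = 370449/37421
q_7 = 1980 ≤ 2019 < 37421 = q_8, so the answer is 19601/1980.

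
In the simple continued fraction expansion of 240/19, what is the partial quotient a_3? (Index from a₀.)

1

240 = 12·19 + 12   →  a_0 = 12
19 = 1·12 + 7   →  a_1 = 1
12 = 1·7 + 5   →  a_2 = 1
7 = 1·5 + 2   →  a_3 = 1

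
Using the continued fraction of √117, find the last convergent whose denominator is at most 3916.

14159/1309

√117 = [10; 1, 4, 2, 4, 1, 20, …] (period length 6).
Convergents:
  p_0/q_0 = 10/1
  p_1/q_1 = 11/1
  p_2/q_2 = 54/5
  p_3/q_3 = 119/11
  p_4/q_4 = 530/49
  p_5/q_5 = 649/60
  p_6/q_6 = 13510/1249
  p_7/q_7 = 14159/1309
  p_8/q_8 = 70146/6485
q_7 = 1309 ≤ 3916 < 6485 = q_8, so the answer is 14159/1309.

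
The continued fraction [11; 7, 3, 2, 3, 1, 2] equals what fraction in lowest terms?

6983/627

Using pₖ = aₖpₖ₋₁ + pₖ₋₂ and qₖ = aₖqₖ₋₁ + qₖ₋₂:
  k=0: a=11, p=11, q=1
  k=1: a=7, p=78, q=7
  k=2: a=3, p=245, q=22
  k=3: a=2, p=568, q=51
  k=4: a=3, p=1949, q=175
  k=5: a=1, p=2517, q=226
  k=6: a=2, p=6983, q=627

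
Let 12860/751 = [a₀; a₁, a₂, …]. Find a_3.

3

12860 = 17·751 + 93   →  a_0 = 17
751 = 8·93 + 7   →  a_1 = 8
93 = 13·7 + 2   →  a_2 = 13
7 = 3·2 + 1   →  a_3 = 3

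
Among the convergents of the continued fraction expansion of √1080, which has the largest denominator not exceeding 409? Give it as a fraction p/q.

5291/161

√1080 = [32; 1, 6, 3, 6, 1, 64, …] (period length 6).
Convergents:
  p_0/q_0 = 32/1
  p_1/q_1 = 33/1
  p_2/q_2 = 230/7
  p_3/q_3 = 723/22
  p_4/q_4 = 4568/139
  p_5/q_5 = 5291/161
  p_6/q_6 = 343192/10443
q_5 = 161 ≤ 409 < 10443 = q_6, so the answer is 5291/161.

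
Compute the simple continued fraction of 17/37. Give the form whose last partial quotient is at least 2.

17 = 0·37 + 17
37 = 2·17 + 3
17 = 5·3 + 2
3 = 1·2 + 1
2 = 2·1 + 0  (stop)
So 17/37 = [0; 2, 5, 1, 2].

[0; 2, 5, 1, 2]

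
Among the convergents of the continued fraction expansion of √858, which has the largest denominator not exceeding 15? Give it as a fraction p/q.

205/7

√858 = [29; 3, 2, 3, 58, …] (period length 4).
Convergents:
  p_0/q_0 = 29/1
  p_1/q_1 = 88/3
  p_2/q_2 = 205/7
  p_3/q_3 = 703/24
q_2 = 7 ≤ 15 < 24 = q_3, so the answer is 205/7.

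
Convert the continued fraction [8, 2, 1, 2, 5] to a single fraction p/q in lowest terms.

360/43

Using pₖ = aₖpₖ₋₁ + pₖ₋₂ and qₖ = aₖqₖ₋₁ + qₖ₋₂:
  k=0: a=8, p=8, q=1
  k=1: a=2, p=17, q=2
  k=2: a=1, p=25, q=3
  k=3: a=2, p=67, q=8
  k=4: a=5, p=360, q=43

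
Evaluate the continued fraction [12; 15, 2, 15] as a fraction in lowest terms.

5791/480

Using pₖ = aₖpₖ₋₁ + pₖ₋₂ and qₖ = aₖqₖ₋₁ + qₖ₋₂:
  k=0: a=12, p=12, q=1
  k=1: a=15, p=181, q=15
  k=2: a=2, p=374, q=31
  k=3: a=15, p=5791, q=480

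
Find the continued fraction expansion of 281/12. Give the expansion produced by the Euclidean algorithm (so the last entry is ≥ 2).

[23; 2, 2, 2]

281 = 23×12 + 5
12 = 2×5 + 2
5 = 2×2 + 1
2 = 2×1 + 0  (stop)
So 281/12 = [23; 2, 2, 2].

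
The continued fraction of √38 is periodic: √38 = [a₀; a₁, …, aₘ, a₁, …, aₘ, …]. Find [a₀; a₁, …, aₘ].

a₀ = ⌊√38⌋ = 6.
With m₀=0, d₀=1 and mₖ₊₁ = dₖaₖ − mₖ, dₖ₊₁ = (n − mₖ₊₁²)/dₖ, aₖ₊₁ = ⌊(a₀+mₖ₊₁)/dₖ₊₁⌋:
  k=1: m=6, d=2, a=6
  k=2: m=6, d=1, a=12
d=1 and a=2a₀=12 at k=2, so the next step gives (m, d) = (6, 2) again — its k=1 value — and the period has length 2.

[6; 6, 12]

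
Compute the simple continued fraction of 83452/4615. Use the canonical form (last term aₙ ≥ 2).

83452 = 18*4615 + 382
4615 = 12*382 + 31
382 = 12*31 + 10
31 = 3*10 + 1
10 = 10*1 + 0  (stop)
So 83452/4615 = [18; 12, 12, 3, 10].

[18; 12, 12, 3, 10]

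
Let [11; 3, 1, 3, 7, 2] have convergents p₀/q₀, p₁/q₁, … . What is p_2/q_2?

45/4

Using pₖ = aₖpₖ₋₁ + pₖ₋₂, qₖ = aₖqₖ₋₁ + qₖ₋₂ (with p₋₁=1, p₋₂=0, q₋₁=0, q₋₂=1):
  k=0: a=11, p=11, q=1
  k=1: a=3, p=34, q=3
  k=2: a=1, p=45, q=4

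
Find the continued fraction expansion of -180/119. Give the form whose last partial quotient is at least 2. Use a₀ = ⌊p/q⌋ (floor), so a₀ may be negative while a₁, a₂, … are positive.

[-2; 2, 19, 3]

-180 = -2*119 + 58
119 = 2*58 + 3
58 = 19*3 + 1
3 = 3*1 + 0  (stop)
So -180/119 = [-2; 2, 19, 3].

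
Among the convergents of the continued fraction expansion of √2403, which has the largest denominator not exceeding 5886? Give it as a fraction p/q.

√2403 = [49; 49, 98, …] (period length 2).
Convergents:
  p_0/q_0 = 49/1
  p_1/q_1 = 2402/49
  p_2/q_2 = 235445/4803
  p_3/q_3 = 11539207/235396
q_2 = 4803 ≤ 5886 < 235396 = q_3, so the answer is 235445/4803.

235445/4803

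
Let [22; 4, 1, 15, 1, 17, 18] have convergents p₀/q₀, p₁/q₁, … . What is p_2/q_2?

Using pₖ = aₖpₖ₋₁ + pₖ₋₂, qₖ = aₖqₖ₋₁ + qₖ₋₂ (with p₋₁=1, p₋₂=0, q₋₁=0, q₋₂=1):
  k=0: a=22, p=22, q=1
  k=1: a=4, p=89, q=4
  k=2: a=1, p=111, q=5

111/5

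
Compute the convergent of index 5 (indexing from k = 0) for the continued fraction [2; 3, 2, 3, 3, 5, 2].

Using pₖ = aₖpₖ₋₁ + pₖ₋₂, qₖ = aₖqₖ₋₁ + qₖ₋₂ (with p₋₁=1, p₋₂=0, q₋₁=0, q₋₂=1):
  k=0: a=2, p=2, q=1
  k=1: a=3, p=7, q=3
  k=2: a=2, p=16, q=7
  k=3: a=3, p=55, q=24
  k=4: a=3, p=181, q=79
  k=5: a=5, p=960, q=419

960/419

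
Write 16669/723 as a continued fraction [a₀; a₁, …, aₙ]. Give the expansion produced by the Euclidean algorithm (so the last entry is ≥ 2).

[23; 18, 13, 3]

16669 = 23×723 + 40
723 = 18×40 + 3
40 = 13×3 + 1
3 = 3×1 + 0  (stop)
So 16669/723 = [23; 18, 13, 3].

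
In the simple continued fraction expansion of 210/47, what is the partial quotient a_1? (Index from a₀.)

210 = 4·47 + 22   →  a_0 = 4
47 = 2·22 + 3   →  a_1 = 2

2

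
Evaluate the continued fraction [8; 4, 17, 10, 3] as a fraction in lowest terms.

Fold from the inside: start with 3/1.
  10 + 1/3 = 31/3
  17 + 3/31 = 530/31
  4 + 31/530 = 2151/530
  8 + 530/2151 = 17738/2151

17738/2151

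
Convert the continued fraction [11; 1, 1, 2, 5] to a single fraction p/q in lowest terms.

Using pₖ = aₖpₖ₋₁ + pₖ₋₂ and qₖ = aₖqₖ₋₁ + qₖ₋₂:
  k=0: a=11, p=11, q=1
  k=1: a=1, p=12, q=1
  k=2: a=1, p=23, q=2
  k=3: a=2, p=58, q=5
  k=4: a=5, p=313, q=27

313/27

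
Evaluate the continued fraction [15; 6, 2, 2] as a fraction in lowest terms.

Fold from the inside: start with 2/1.
  2 + 1/2 = 5/2
  6 + 2/5 = 32/5
  15 + 5/32 = 485/32

485/32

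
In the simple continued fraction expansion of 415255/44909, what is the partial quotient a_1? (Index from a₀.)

4

415255 = 9·44909 + 11074   →  a_0 = 9
44909 = 4·11074 + 613   →  a_1 = 4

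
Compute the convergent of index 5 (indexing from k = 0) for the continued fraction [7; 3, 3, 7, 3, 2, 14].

3877/531

Using pₖ = aₖpₖ₋₁ + pₖ₋₂, qₖ = aₖqₖ₋₁ + qₖ₋₂ (with p₋₁=1, p₋₂=0, q₋₁=0, q₋₂=1):
  k=0: a=7, p=7, q=1
  k=1: a=3, p=22, q=3
  k=2: a=3, p=73, q=10
  k=3: a=7, p=533, q=73
  k=4: a=3, p=1672, q=229
  k=5: a=2, p=3877, q=531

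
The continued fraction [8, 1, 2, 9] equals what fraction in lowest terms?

Using pₖ = aₖpₖ₋₁ + pₖ₋₂ and qₖ = aₖqₖ₋₁ + qₖ₋₂:
  k=0: a=8, p=8, q=1
  k=1: a=1, p=9, q=1
  k=2: a=2, p=26, q=3
  k=3: a=9, p=243, q=28

243/28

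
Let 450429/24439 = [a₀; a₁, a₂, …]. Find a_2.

450429 = 18·24439 + 10527   →  a_0 = 18
24439 = 2·10527 + 3385   →  a_1 = 2
10527 = 3·3385 + 372   →  a_2 = 3

3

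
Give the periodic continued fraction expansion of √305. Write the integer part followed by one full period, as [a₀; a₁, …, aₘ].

a₀ = ⌊√305⌋ = 17.
With m₀=0, d₀=1 and mₖ₊₁ = dₖaₖ − mₖ, dₖ₊₁ = (n − mₖ₊₁²)/dₖ, aₖ₊₁ = ⌊(a₀+mₖ₊₁)/dₖ₊₁⌋:
  k=1: m=17, d=16, a=2
  k=2: m=15, d=5, a=6
  k=3: m=15, d=16, a=2
  k=4: m=17, d=1, a=34
d=1 and a=2a₀=34 at k=4, so the next step gives (m, d) = (17, 16) again — its k=1 value — and the period has length 4.

[17; 2, 6, 2, 34]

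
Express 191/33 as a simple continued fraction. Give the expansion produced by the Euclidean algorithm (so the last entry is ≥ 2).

191 = 5*33 + 26
33 = 1*26 + 7
26 = 3*7 + 5
7 = 1*5 + 2
5 = 2*2 + 1
2 = 2*1 + 0  (stop)
So 191/33 = [5; 1, 3, 1, 2, 2].

[5; 1, 3, 1, 2, 2]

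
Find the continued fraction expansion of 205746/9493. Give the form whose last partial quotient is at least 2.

[21; 1, 2, 16, 16, 12]

205746 = 21·9493 + 6393
9493 = 1·6393 + 3100
6393 = 2·3100 + 193
3100 = 16·193 + 12
193 = 16·12 + 1
12 = 12·1 + 0  (stop)
So 205746/9493 = [21; 1, 2, 16, 16, 12].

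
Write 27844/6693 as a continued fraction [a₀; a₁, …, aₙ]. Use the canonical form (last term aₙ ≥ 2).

27844 = 4*6693 + 1072
6693 = 6*1072 + 261
1072 = 4*261 + 28
261 = 9*28 + 9
28 = 3*9 + 1
9 = 9*1 + 0  (stop)
So 27844/6693 = [4; 6, 4, 9, 3, 9].

[4; 6, 4, 9, 3, 9]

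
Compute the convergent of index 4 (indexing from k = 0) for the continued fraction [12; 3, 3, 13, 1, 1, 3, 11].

1759/143

Using pₖ = aₖpₖ₋₁ + pₖ₋₂, qₖ = aₖqₖ₋₁ + qₖ₋₂ (with p₋₁=1, p₋₂=0, q₋₁=0, q₋₂=1):
  k=0: a=12, p=12, q=1
  k=1: a=3, p=37, q=3
  k=2: a=3, p=123, q=10
  k=3: a=13, p=1636, q=133
  k=4: a=1, p=1759, q=143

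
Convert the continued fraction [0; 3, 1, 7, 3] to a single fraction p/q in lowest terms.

Fold from the inside: start with 3/1.
  7 + 1/3 = 22/3
  1 + 3/22 = 25/22
  3 + 22/25 = 97/25
  0 + 25/97 = 25/97

25/97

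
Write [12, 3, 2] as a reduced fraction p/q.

86/7

Fold from the inside: start with 2/1.
  3 + 1/2 = 7/2
  12 + 2/7 = 86/7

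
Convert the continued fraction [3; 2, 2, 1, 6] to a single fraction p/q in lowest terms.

Fold from the inside: start with 6/1.
  1 + 1/6 = 7/6
  2 + 6/7 = 20/7
  2 + 7/20 = 47/20
  3 + 20/47 = 161/47

161/47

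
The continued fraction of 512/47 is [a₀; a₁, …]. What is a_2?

512 = 10·47 + 42   →  a_0 = 10
47 = 1·42 + 5   →  a_1 = 1
42 = 8·5 + 2   →  a_2 = 8

8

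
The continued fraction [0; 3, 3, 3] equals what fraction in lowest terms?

10/33

Using pₖ = aₖpₖ₋₁ + pₖ₋₂ and qₖ = aₖqₖ₋₁ + qₖ₋₂:
  k=0: a=0, p=0, q=1
  k=1: a=3, p=1, q=3
  k=2: a=3, p=3, q=10
  k=3: a=3, p=10, q=33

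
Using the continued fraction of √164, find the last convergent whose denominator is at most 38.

√164 = [12; 1, 4, 6, 4, 1, 24, …] (period length 6).
Convergents:
  p_0/q_0 = 12/1
  p_1/q_1 = 13/1
  p_2/q_2 = 64/5
  p_3/q_3 = 397/31
  p_4/q_4 = 1652/129
q_3 = 31 ≤ 38 < 129 = q_4, so the answer is 397/31.

397/31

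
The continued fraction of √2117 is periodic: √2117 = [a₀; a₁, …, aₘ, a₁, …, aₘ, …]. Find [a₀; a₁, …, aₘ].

a₀ = ⌊√2117⌋ = 46.
With m₀=0, d₀=1 and mₖ₊₁ = dₖaₖ − mₖ, dₖ₊₁ = (n − mₖ₊₁²)/dₖ, aₖ₊₁ = ⌊(a₀+mₖ₊₁)/dₖ₊₁⌋:
  k=1: m=46, d=1, a=92
d=1 and a=2a₀=92 at k=1, so the next step gives (m, d) = (46, 1) again — its k=1 value — and the period has length 1.

[46; 92]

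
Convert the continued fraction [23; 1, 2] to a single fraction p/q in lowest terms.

Fold from the inside: start with 2/1.
  1 + 1/2 = 3/2
  23 + 2/3 = 71/3

71/3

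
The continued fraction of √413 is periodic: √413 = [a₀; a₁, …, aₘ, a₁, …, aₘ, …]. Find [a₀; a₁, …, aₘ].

a₀ = ⌊√413⌋ = 20.
With m₀=0, d₀=1 and mₖ₊₁ = dₖaₖ − mₖ, dₖ₊₁ = (n − mₖ₊₁²)/dₖ, aₖ₊₁ = ⌊(a₀+mₖ₊₁)/dₖ₊₁⌋:
  k=1: m=20, d=13, a=3
  k=2: m=19, d=4, a=9
  k=3: m=17, d=31, a=1
  k=4: m=14, d=7, a=4
  k=5: m=14, d=31, a=1
  k=6: m=17, d=4, a=9
  k=7: m=19, d=13, a=3
  k=8: m=20, d=1, a=40
d=1 and a=2a₀=40 at k=8, so the next step gives (m, d) = (20, 13) again — its k=1 value — and the period has length 8.

[20; 3, 9, 1, 4, 1, 9, 3, 40]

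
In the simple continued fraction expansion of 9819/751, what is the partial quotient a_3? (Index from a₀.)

9819 = 13·751 + 56   →  a_0 = 13
751 = 13·56 + 23   →  a_1 = 13
56 = 2·23 + 10   →  a_2 = 2
23 = 2·10 + 3   →  a_3 = 2

2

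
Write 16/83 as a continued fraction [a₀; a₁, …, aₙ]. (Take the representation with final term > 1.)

[0; 5, 5, 3]

16 = 0×83 + 16
83 = 5×16 + 3
16 = 5×3 + 1
3 = 3×1 + 0  (stop)
So 16/83 = [0; 5, 5, 3].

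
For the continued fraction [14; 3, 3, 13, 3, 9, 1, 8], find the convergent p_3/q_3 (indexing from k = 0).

Using pₖ = aₖpₖ₋₁ + pₖ₋₂, qₖ = aₖqₖ₋₁ + qₖ₋₂ (with p₋₁=1, p₋₂=0, q₋₁=0, q₋₂=1):
  k=0: a=14, p=14, q=1
  k=1: a=3, p=43, q=3
  k=2: a=3, p=143, q=10
  k=3: a=13, p=1902, q=133

1902/133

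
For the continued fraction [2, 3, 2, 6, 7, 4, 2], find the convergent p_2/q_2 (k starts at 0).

Using pₖ = aₖpₖ₋₁ + pₖ₋₂, qₖ = aₖqₖ₋₁ + qₖ₋₂ (with p₋₁=1, p₋₂=0, q₋₁=0, q₋₂=1):
  k=0: a=2, p=2, q=1
  k=1: a=3, p=7, q=3
  k=2: a=2, p=16, q=7

16/7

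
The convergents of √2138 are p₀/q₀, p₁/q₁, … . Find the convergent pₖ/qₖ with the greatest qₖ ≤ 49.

√2138 = [46; 4, 5, 5, 4, 92, …] (period length 5).
Convergents:
  p_0/q_0 = 46/1
  p_1/q_1 = 185/4
  p_2/q_2 = 971/21
  p_3/q_3 = 5040/109
q_2 = 21 ≤ 49 < 109 = q_3, so the answer is 971/21.

971/21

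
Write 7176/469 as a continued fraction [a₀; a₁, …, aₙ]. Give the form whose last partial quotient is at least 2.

7176 = 15*469 + 141
469 = 3*141 + 46
141 = 3*46 + 3
46 = 15*3 + 1
3 = 3*1 + 0  (stop)
So 7176/469 = [15; 3, 3, 15, 3].

[15; 3, 3, 15, 3]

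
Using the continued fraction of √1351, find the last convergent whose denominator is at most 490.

√1351 = [36; 1, 3, 10, 3, 1, 72, …] (period length 6).
Convergents:
  p_0/q_0 = 36/1
  p_1/q_1 = 37/1
  p_2/q_2 = 147/4
  p_3/q_3 = 1507/41
  p_4/q_4 = 4668/127
  p_5/q_5 = 6175/168
  p_6/q_6 = 449268/12223
q_5 = 168 ≤ 490 < 12223 = q_6, so the answer is 6175/168.

6175/168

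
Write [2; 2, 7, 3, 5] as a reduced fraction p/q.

617/250

Using pₖ = aₖpₖ₋₁ + pₖ₋₂ and qₖ = aₖqₖ₋₁ + qₖ₋₂:
  k=0: a=2, p=2, q=1
  k=1: a=2, p=5, q=2
  k=2: a=7, p=37, q=15
  k=3: a=3, p=116, q=47
  k=4: a=5, p=617, q=250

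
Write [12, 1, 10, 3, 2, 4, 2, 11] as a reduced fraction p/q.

Fold from the inside: start with 11/1.
  2 + 1/11 = 23/11
  4 + 11/23 = 103/23
  2 + 23/103 = 229/103
  3 + 103/229 = 790/229
  10 + 229/790 = 8129/790
  1 + 790/8129 = 8919/8129
  12 + 8129/8919 = 115157/8919

115157/8919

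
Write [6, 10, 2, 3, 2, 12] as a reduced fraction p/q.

12661/2077

Using pₖ = aₖpₖ₋₁ + pₖ₋₂ and qₖ = aₖqₖ₋₁ + qₖ₋₂:
  k=0: a=6, p=6, q=1
  k=1: a=10, p=61, q=10
  k=2: a=2, p=128, q=21
  k=3: a=3, p=445, q=73
  k=4: a=2, p=1018, q=167
  k=5: a=12, p=12661, q=2077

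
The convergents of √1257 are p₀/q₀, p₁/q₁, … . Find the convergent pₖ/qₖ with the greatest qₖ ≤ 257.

8899/251

√1257 = [35; 2, 4, 1, 22, 1, 4, 2, 70, …] (period length 8).
Convergents:
  p_0/q_0 = 35/1
  p_1/q_1 = 71/2
  p_2/q_2 = 319/9
  p_3/q_3 = 390/11
  p_4/q_4 = 8899/251
  p_5/q_5 = 9289/262
q_4 = 251 ≤ 257 < 262 = q_5, so the answer is 8899/251.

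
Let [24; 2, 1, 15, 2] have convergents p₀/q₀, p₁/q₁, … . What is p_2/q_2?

Using pₖ = aₖpₖ₋₁ + pₖ₋₂, qₖ = aₖqₖ₋₁ + qₖ₋₂ (with p₋₁=1, p₋₂=0, q₋₁=0, q₋₂=1):
  k=0: a=24, p=24, q=1
  k=1: a=2, p=49, q=2
  k=2: a=1, p=73, q=3

73/3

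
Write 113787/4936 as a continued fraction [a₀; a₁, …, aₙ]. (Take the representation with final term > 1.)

113787 = 23*4936 + 259
4936 = 19*259 + 15
259 = 17*15 + 4
15 = 3*4 + 3
4 = 1*3 + 1
3 = 3*1 + 0  (stop)
So 113787/4936 = [23; 19, 17, 3, 1, 3].

[23; 19, 17, 3, 1, 3]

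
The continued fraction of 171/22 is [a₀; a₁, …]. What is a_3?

2

171 = 7·22 + 17   →  a_0 = 7
22 = 1·17 + 5   →  a_1 = 1
17 = 3·5 + 2   →  a_2 = 3
5 = 2·2 + 1   →  a_3 = 2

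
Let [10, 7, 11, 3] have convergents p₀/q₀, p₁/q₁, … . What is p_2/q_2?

791/78

Using pₖ = aₖpₖ₋₁ + pₖ₋₂, qₖ = aₖqₖ₋₁ + qₖ₋₂ (with p₋₁=1, p₋₂=0, q₋₁=0, q₋₂=1):
  k=0: a=10, p=10, q=1
  k=1: a=7, p=71, q=7
  k=2: a=11, p=791, q=78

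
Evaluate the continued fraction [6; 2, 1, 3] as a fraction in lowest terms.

Fold from the inside: start with 3/1.
  1 + 1/3 = 4/3
  2 + 3/4 = 11/4
  6 + 4/11 = 70/11

70/11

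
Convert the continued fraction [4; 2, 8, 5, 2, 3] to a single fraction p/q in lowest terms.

2951/660

Using pₖ = aₖpₖ₋₁ + pₖ₋₂ and qₖ = aₖqₖ₋₁ + qₖ₋₂:
  k=0: a=4, p=4, q=1
  k=1: a=2, p=9, q=2
  k=2: a=8, p=76, q=17
  k=3: a=5, p=389, q=87
  k=4: a=2, p=854, q=191
  k=5: a=3, p=2951, q=660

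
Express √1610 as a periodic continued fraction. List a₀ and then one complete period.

[40; 8, 80]

a₀ = ⌊√1610⌋ = 40.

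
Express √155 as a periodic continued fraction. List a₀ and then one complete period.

[12; 2, 4, 2, 24]

a₀ = ⌊√155⌋ = 12.
With m₀=0, d₀=1 and mₖ₊₁ = dₖaₖ − mₖ, dₖ₊₁ = (n − mₖ₊₁²)/dₖ, aₖ₊₁ = ⌊(a₀+mₖ₊₁)/dₖ₊₁⌋:
  k=1: m=12, d=11, a=2
  k=2: m=10, d=5, a=4
  k=3: m=10, d=11, a=2
  k=4: m=12, d=1, a=24
d=1 and a=2a₀=24 at k=4, so the next step gives (m, d) = (12, 11) again — its k=1 value — and the period has length 4.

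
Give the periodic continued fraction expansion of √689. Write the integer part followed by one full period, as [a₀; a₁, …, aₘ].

a₀ = ⌊√689⌋ = 26.
With m₀=0, d₀=1 and mₖ₊₁ = dₖaₖ − mₖ, dₖ₊₁ = (n − mₖ₊₁²)/dₖ, aₖ₊₁ = ⌊(a₀+mₖ₊₁)/dₖ₊₁⌋:
  k=1: m=26, d=13, a=4
  k=2: m=26, d=1, a=52
d=1 and a=2a₀=52 at k=2, so the next step gives (m, d) = (26, 13) again — its k=1 value — and the period has length 2.

[26; 4, 52]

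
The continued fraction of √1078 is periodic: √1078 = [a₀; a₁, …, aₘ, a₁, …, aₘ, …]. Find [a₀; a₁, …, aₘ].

a₀ = ⌊√1078⌋ = 32.
With m₀=0, d₀=1 and mₖ₊₁ = dₖaₖ − mₖ, dₖ₊₁ = (n − mₖ₊₁²)/dₖ, aₖ₊₁ = ⌊(a₀+mₖ₊₁)/dₖ₊₁⌋:
  k=1: m=32, d=54, a=1
  k=2: m=22, d=11, a=4
  k=3: m=22, d=54, a=1
  k=4: m=32, d=1, a=64
d=1 and a=2a₀=64 at k=4, so the next step gives (m, d) = (32, 54) again — its k=1 value — and the period has length 4.

[32; 1, 4, 1, 64]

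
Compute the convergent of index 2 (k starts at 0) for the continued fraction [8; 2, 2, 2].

Using pₖ = aₖpₖ₋₁ + pₖ₋₂, qₖ = aₖqₖ₋₁ + qₖ₋₂ (with p₋₁=1, p₋₂=0, q₋₁=0, q₋₂=1):
  k=0: a=8, p=8, q=1
  k=1: a=2, p=17, q=2
  k=2: a=2, p=42, q=5

42/5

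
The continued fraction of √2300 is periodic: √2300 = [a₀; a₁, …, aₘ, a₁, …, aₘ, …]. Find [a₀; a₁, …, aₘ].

a₀ = ⌊√2300⌋ = 47.
With m₀=0, d₀=1 and mₖ₊₁ = dₖaₖ − mₖ, dₖ₊₁ = (n − mₖ₊₁²)/dₖ, aₖ₊₁ = ⌊(a₀+mₖ₊₁)/dₖ₊₁⌋:
  k=1: m=47, d=91, a=1
  k=2: m=44, d=4, a=22
  k=3: m=44, d=91, a=1
  k=4: m=47, d=1, a=94
d=1 and a=2a₀=94 at k=4, so the next step gives (m, d) = (47, 91) again — its k=1 value — and the period has length 4.

[47; 1, 22, 1, 94]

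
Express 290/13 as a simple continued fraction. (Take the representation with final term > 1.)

[22; 3, 4]

290 = 22·13 + 4
13 = 3·4 + 1
4 = 4·1 + 0  (stop)
So 290/13 = [22; 3, 4].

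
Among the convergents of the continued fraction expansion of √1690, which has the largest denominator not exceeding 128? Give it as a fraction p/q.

√1690 = [41; 9, 8, 9, 82, …] (period length 4).
Convergents:
  p_0/q_0 = 41/1
  p_1/q_1 = 370/9
  p_2/q_2 = 3001/73
  p_3/q_3 = 27379/666
q_2 = 73 ≤ 128 < 666 = q_3, so the answer is 3001/73.

3001/73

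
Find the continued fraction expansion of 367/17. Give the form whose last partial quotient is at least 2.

367 = 21×17 + 10
17 = 1×10 + 7
10 = 1×7 + 3
7 = 2×3 + 1
3 = 3×1 + 0  (stop)
So 367/17 = [21; 1, 1, 2, 3].

[21; 1, 1, 2, 3]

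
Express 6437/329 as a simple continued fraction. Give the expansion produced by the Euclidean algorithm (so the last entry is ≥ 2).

6437 = 19·329 + 186
329 = 1·186 + 143
186 = 1·143 + 43
143 = 3·43 + 14
43 = 3·14 + 1
14 = 14·1 + 0  (stop)
So 6437/329 = [19; 1, 1, 3, 3, 14].

[19; 1, 1, 3, 3, 14]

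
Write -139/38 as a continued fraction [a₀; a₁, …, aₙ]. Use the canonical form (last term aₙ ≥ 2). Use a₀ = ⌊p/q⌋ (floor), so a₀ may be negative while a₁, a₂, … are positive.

[-4; 2, 1, 12]

-139 = -4×38 + 13
38 = 2×13 + 12
13 = 1×12 + 1
12 = 12×1 + 0  (stop)
So -139/38 = [-4; 2, 1, 12].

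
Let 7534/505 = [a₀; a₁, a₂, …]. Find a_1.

1

7534 = 14·505 + 464   →  a_0 = 14
505 = 1·464 + 41   →  a_1 = 1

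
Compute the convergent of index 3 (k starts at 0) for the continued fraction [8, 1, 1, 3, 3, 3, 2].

60/7

Using pₖ = aₖpₖ₋₁ + pₖ₋₂, qₖ = aₖqₖ₋₁ + qₖ₋₂ (with p₋₁=1, p₋₂=0, q₋₁=0, q₋₂=1):
  k=0: a=8, p=8, q=1
  k=1: a=1, p=9, q=1
  k=2: a=1, p=17, q=2
  k=3: a=3, p=60, q=7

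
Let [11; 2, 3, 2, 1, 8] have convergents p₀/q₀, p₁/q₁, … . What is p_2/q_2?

Using pₖ = aₖpₖ₋₁ + pₖ₋₂, qₖ = aₖqₖ₋₁ + qₖ₋₂ (with p₋₁=1, p₋₂=0, q₋₁=0, q₋₂=1):
  k=0: a=11, p=11, q=1
  k=1: a=2, p=23, q=2
  k=2: a=3, p=80, q=7

80/7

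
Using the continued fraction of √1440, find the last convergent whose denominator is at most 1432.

√1440 = [37; 1, 17, 1, 74, …] (period length 4).
Convergents:
  p_0/q_0 = 37/1
  p_1/q_1 = 38/1
  p_2/q_2 = 683/18
  p_3/q_3 = 721/19
  p_4/q_4 = 54037/1424
  p_5/q_5 = 54758/1443
q_4 = 1424 ≤ 1432 < 1443 = q_5, so the answer is 54037/1424.

54037/1424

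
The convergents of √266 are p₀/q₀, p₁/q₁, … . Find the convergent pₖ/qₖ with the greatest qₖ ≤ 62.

√266 = [16; 3, 4, 3, 32, …] (period length 4).
Convergents:
  p_0/q_0 = 16/1
  p_1/q_1 = 49/3
  p_2/q_2 = 212/13
  p_3/q_3 = 685/42
  p_4/q_4 = 22132/1357
q_3 = 42 ≤ 62 < 1357 = q_4, so the answer is 685/42.

685/42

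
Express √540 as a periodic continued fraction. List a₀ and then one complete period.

[23; 4, 4, 1, 10, 1, 4, 4, 46]

a₀ = ⌊√540⌋ = 23.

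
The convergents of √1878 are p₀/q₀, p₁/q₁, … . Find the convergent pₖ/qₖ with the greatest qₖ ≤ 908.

16901/390

√1878 = [43; 2, 1, 42, 1, 2, 86, …] (period length 6).
Convergents:
  p_0/q_0 = 43/1
  p_1/q_1 = 87/2
  p_2/q_2 = 130/3
  p_3/q_3 = 5547/128
  p_4/q_4 = 5677/131
  p_5/q_5 = 16901/390
  p_6/q_6 = 1459163/33671
q_5 = 390 ≤ 908 < 33671 = q_6, so the answer is 16901/390.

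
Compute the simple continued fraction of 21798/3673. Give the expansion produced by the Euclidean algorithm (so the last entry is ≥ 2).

[5; 1, 14, 3, 3, 2, 10]

21798 = 5·3673 + 3433
3673 = 1·3433 + 240
3433 = 14·240 + 73
240 = 3·73 + 21
73 = 3·21 + 10
21 = 2·10 + 1
10 = 10·1 + 0  (stop)
So 21798/3673 = [5; 1, 14, 3, 3, 2, 10].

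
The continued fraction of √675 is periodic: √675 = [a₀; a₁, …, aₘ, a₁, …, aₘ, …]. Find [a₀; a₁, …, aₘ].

a₀ = ⌊√675⌋ = 25.
With m₀=0, d₀=1 and mₖ₊₁ = dₖaₖ − mₖ, dₖ₊₁ = (n − mₖ₊₁²)/dₖ, aₖ₊₁ = ⌊(a₀+mₖ₊₁)/dₖ₊₁⌋:
  k=1: m=25, d=50, a=1
  k=2: m=25, d=1, a=50
d=1 and a=2a₀=50 at k=2, so the next step gives (m, d) = (25, 50) again — its k=1 value — and the period has length 2.

[25; 1, 50]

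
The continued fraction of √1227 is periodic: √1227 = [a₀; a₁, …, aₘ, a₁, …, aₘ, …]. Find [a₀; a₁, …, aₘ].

a₀ = ⌊√1227⌋ = 35.
With m₀=0, d₀=1 and mₖ₊₁ = dₖaₖ − mₖ, dₖ₊₁ = (n − mₖ₊₁²)/dₖ, aₖ₊₁ = ⌊(a₀+mₖ₊₁)/dₖ₊₁⌋:
  k=1: m=35, d=2, a=35
  k=2: m=35, d=1, a=70
d=1 and a=2a₀=70 at k=2, so the next step gives (m, d) = (35, 2) again — its k=1 value — and the period has length 2.

[35; 35, 70]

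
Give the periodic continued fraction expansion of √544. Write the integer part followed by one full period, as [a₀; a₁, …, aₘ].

a₀ = ⌊√544⌋ = 23.

[23; 3, 11, 3, 46]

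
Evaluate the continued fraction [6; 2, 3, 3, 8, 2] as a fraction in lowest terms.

2606/405

Fold from the inside: start with 2/1.
  8 + 1/2 = 17/2
  3 + 2/17 = 53/17
  3 + 17/53 = 176/53
  2 + 53/176 = 405/176
  6 + 176/405 = 2606/405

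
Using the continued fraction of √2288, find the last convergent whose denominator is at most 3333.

√2288 = [47; 1, 4, 1, 94, …] (period length 4).
Convergents:
  p_0/q_0 = 47/1
  p_1/q_1 = 48/1
  p_2/q_2 = 239/5
  p_3/q_3 = 287/6
  p_4/q_4 = 27217/569
  p_5/q_5 = 27504/575
  p_6/q_6 = 137233/2869
  p_7/q_7 = 164737/3444
q_6 = 2869 ≤ 3333 < 3444 = q_7, so the answer is 137233/2869.

137233/2869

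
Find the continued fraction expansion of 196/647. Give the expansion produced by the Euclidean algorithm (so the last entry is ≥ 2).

196 = 0·647 + 196
647 = 3·196 + 59
196 = 3·59 + 19
59 = 3·19 + 2
19 = 9·2 + 1
2 = 2·1 + 0  (stop)
So 196/647 = [0; 3, 3, 3, 9, 2].

[0; 3, 3, 3, 9, 2]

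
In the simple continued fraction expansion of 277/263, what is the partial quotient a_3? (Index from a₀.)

277 = 1·263 + 14   →  a_0 = 1
263 = 18·14 + 11   →  a_1 = 18
14 = 1·11 + 3   →  a_2 = 1
11 = 3·3 + 2   →  a_3 = 3

3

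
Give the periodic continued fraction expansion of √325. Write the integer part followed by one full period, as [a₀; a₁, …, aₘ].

[18; 36]

a₀ = ⌊√325⌋ = 18.
With m₀=0, d₀=1 and mₖ₊₁ = dₖaₖ − mₖ, dₖ₊₁ = (n − mₖ₊₁²)/dₖ, aₖ₊₁ = ⌊(a₀+mₖ₊₁)/dₖ₊₁⌋:
  k=1: m=18, d=1, a=36
d=1 and a=2a₀=36 at k=1, so the next step gives (m, d) = (18, 1) again — its k=1 value — and the period has length 1.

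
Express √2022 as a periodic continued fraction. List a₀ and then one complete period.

[44; 1, 28, 1, 88]

a₀ = ⌊√2022⌋ = 44.
With m₀=0, d₀=1 and mₖ₊₁ = dₖaₖ − mₖ, dₖ₊₁ = (n − mₖ₊₁²)/dₖ, aₖ₊₁ = ⌊(a₀+mₖ₊₁)/dₖ₊₁⌋:
  k=1: m=44, d=86, a=1
  k=2: m=42, d=3, a=28
  k=3: m=42, d=86, a=1
  k=4: m=44, d=1, a=88
d=1 and a=2a₀=88 at k=4, so the next step gives (m, d) = (44, 86) again — its k=1 value — and the period has length 4.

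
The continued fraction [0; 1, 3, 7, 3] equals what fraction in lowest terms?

69/91

Fold from the inside: start with 3/1.
  7 + 1/3 = 22/3
  3 + 3/22 = 69/22
  1 + 22/69 = 91/69
  0 + 69/91 = 69/91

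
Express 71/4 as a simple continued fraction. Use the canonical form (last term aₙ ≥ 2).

71 = 17·4 + 3
4 = 1·3 + 1
3 = 3·1 + 0  (stop)
So 71/4 = [17; 1, 3].

[17; 1, 3]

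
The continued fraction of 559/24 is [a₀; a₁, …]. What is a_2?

2

559 = 23·24 + 7   →  a_0 = 23
24 = 3·7 + 3   →  a_1 = 3
7 = 2·3 + 1   →  a_2 = 2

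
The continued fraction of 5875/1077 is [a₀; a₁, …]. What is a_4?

2

5875 = 5·1077 + 490   →  a_0 = 5
1077 = 2·490 + 97   →  a_1 = 2
490 = 5·97 + 5   →  a_2 = 5
97 = 19·5 + 2   →  a_3 = 19
5 = 2·2 + 1   →  a_4 = 2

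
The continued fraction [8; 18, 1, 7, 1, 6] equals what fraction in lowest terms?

9430/1171

Using pₖ = aₖpₖ₋₁ + pₖ₋₂ and qₖ = aₖqₖ₋₁ + qₖ₋₂:
  k=0: a=8, p=8, q=1
  k=1: a=18, p=145, q=18
  k=2: a=1, p=153, q=19
  k=3: a=7, p=1216, q=151
  k=4: a=1, p=1369, q=170
  k=5: a=6, p=9430, q=1171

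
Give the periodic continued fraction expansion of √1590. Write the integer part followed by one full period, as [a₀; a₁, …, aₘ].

[39; 1, 6, 1, 78]

a₀ = ⌊√1590⌋ = 39.
With m₀=0, d₀=1 and mₖ₊₁ = dₖaₖ − mₖ, dₖ₊₁ = (n − mₖ₊₁²)/dₖ, aₖ₊₁ = ⌊(a₀+mₖ₊₁)/dₖ₊₁⌋:
  k=1: m=39, d=69, a=1
  k=2: m=30, d=10, a=6
  k=3: m=30, d=69, a=1
  k=4: m=39, d=1, a=78
d=1 and a=2a₀=78 at k=4, so the next step gives (m, d) = (39, 69) again — its k=1 value — and the period has length 4.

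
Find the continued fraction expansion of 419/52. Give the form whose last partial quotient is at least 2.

419 = 8*52 + 3
52 = 17*3 + 1
3 = 3*1 + 0  (stop)
So 419/52 = [8; 17, 3].

[8; 17, 3]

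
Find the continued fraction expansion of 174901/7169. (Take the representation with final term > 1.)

174901 = 24×7169 + 2845
7169 = 2×2845 + 1479
2845 = 1×1479 + 1366
1479 = 1×1366 + 113
1366 = 12×113 + 10
113 = 11×10 + 3
10 = 3×3 + 1
3 = 3×1 + 0  (stop)
So 174901/7169 = [24; 2, 1, 1, 12, 11, 3, 3].

[24; 2, 1, 1, 12, 11, 3, 3]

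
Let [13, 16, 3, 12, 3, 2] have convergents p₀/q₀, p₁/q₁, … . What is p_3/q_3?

7889/604

Using pₖ = aₖpₖ₋₁ + pₖ₋₂, qₖ = aₖqₖ₋₁ + qₖ₋₂ (with p₋₁=1, p₋₂=0, q₋₁=0, q₋₂=1):
  k=0: a=13, p=13, q=1
  k=1: a=16, p=209, q=16
  k=2: a=3, p=640, q=49
  k=3: a=12, p=7889, q=604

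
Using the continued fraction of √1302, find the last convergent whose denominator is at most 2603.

31212/865

√1302 = [36; 12, 72, …] (period length 2).
Convergents:
  p_0/q_0 = 36/1
  p_1/q_1 = 433/12
  p_2/q_2 = 31212/865
  p_3/q_3 = 374977/10392
q_2 = 865 ≤ 2603 < 10392 = q_3, so the answer is 31212/865.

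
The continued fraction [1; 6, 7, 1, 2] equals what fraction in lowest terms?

164/141

Fold from the inside: start with 2/1.
  1 + 1/2 = 3/2
  7 + 2/3 = 23/3
  6 + 3/23 = 141/23
  1 + 23/141 = 164/141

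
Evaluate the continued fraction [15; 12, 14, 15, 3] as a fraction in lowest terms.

Using pₖ = aₖpₖ₋₁ + pₖ₋₂ and qₖ = aₖqₖ₋₁ + qₖ₋₂:
  k=0: a=15, p=15, q=1
  k=1: a=12, p=181, q=12
  k=2: a=14, p=2549, q=169
  k=3: a=15, p=38416, q=2547
  k=4: a=3, p=117797, q=7810

117797/7810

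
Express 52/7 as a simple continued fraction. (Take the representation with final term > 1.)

52 = 7·7 + 3
7 = 2·3 + 1
3 = 3·1 + 0  (stop)
So 52/7 = [7; 2, 3].

[7; 2, 3]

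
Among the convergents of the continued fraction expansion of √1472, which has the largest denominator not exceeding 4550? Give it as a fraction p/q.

√1472 = [38; 2, 1, 2, 1, 2, 76, …] (period length 6).
Convergents:
  p_0/q_0 = 38/1
  p_1/q_1 = 77/2
  p_2/q_2 = 115/3
  p_3/q_3 = 307/8
  p_4/q_4 = 422/11
  p_5/q_5 = 1151/30
  p_6/q_6 = 87898/2291
  p_7/q_7 = 176947/4612
q_6 = 2291 ≤ 4550 < 4612 = q_7, so the answer is 87898/2291.

87898/2291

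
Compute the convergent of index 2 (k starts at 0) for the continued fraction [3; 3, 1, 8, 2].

13/4

Using pₖ = aₖpₖ₋₁ + pₖ₋₂, qₖ = aₖqₖ₋₁ + qₖ₋₂ (with p₋₁=1, p₋₂=0, q₋₁=0, q₋₂=1):
  k=0: a=3, p=3, q=1
  k=1: a=3, p=10, q=3
  k=2: a=1, p=13, q=4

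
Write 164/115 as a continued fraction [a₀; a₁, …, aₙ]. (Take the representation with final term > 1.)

[1; 2, 2, 1, 7, 2]

164 = 1*115 + 49
115 = 2*49 + 17
49 = 2*17 + 15
17 = 1*15 + 2
15 = 7*2 + 1
2 = 2*1 + 0  (stop)
So 164/115 = [1; 2, 2, 1, 7, 2].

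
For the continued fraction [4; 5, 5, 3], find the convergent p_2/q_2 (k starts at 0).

Using pₖ = aₖpₖ₋₁ + pₖ₋₂, qₖ = aₖqₖ₋₁ + qₖ₋₂ (with p₋₁=1, p₋₂=0, q₋₁=0, q₋₂=1):
  k=0: a=4, p=4, q=1
  k=1: a=5, p=21, q=5
  k=2: a=5, p=109, q=26

109/26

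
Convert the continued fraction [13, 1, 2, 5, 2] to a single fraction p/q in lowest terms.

Using pₖ = aₖpₖ₋₁ + pₖ₋₂ and qₖ = aₖqₖ₋₁ + qₖ₋₂:
  k=0: a=13, p=13, q=1
  k=1: a=1, p=14, q=1
  k=2: a=2, p=41, q=3
  k=3: a=5, p=219, q=16
  k=4: a=2, p=479, q=35

479/35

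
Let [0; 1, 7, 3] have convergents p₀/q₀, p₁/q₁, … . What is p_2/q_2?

7/8

Using pₖ = aₖpₖ₋₁ + pₖ₋₂, qₖ = aₖqₖ₋₁ + qₖ₋₂ (with p₋₁=1, p₋₂=0, q₋₁=0, q₋₂=1):
  k=0: a=0, p=0, q=1
  k=1: a=1, p=1, q=1
  k=2: a=7, p=7, q=8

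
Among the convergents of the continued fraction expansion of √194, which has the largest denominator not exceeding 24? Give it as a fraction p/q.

√194 = [13; 1, 12, 1, 26, …] (period length 4).
Convergents:
  p_0/q_0 = 13/1
  p_1/q_1 = 14/1
  p_2/q_2 = 181/13
  p_3/q_3 = 195/14
  p_4/q_4 = 5251/377
q_3 = 14 ≤ 24 < 377 = q_4, so the answer is 195/14.

195/14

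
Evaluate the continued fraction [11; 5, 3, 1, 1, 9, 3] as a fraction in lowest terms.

12297/1099

Using pₖ = aₖpₖ₋₁ + pₖ₋₂ and qₖ = aₖqₖ₋₁ + qₖ₋₂:
  k=0: a=11, p=11, q=1
  k=1: a=5, p=56, q=5
  k=2: a=3, p=179, q=16
  k=3: a=1, p=235, q=21
  k=4: a=1, p=414, q=37
  k=5: a=9, p=3961, q=354
  k=6: a=3, p=12297, q=1099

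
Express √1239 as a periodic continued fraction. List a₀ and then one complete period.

[35; 5, 70]

a₀ = ⌊√1239⌋ = 35.
With m₀=0, d₀=1 and mₖ₊₁ = dₖaₖ − mₖ, dₖ₊₁ = (n − mₖ₊₁²)/dₖ, aₖ₊₁ = ⌊(a₀+mₖ₊₁)/dₖ₊₁⌋:
  k=1: m=35, d=14, a=5
  k=2: m=35, d=1, a=70
d=1 and a=2a₀=70 at k=2, so the next step gives (m, d) = (35, 14) again — its k=1 value — and the period has length 2.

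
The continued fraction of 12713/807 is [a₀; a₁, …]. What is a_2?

3

12713 = 15·807 + 608   →  a_0 = 15
807 = 1·608 + 199   →  a_1 = 1
608 = 3·199 + 11   →  a_2 = 3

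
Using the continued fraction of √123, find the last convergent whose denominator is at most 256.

√123 = [11; 11, 22, …] (period length 2).
Convergents:
  p_0/q_0 = 11/1
  p_1/q_1 = 122/11
  p_2/q_2 = 2695/243
  p_3/q_3 = 29767/2684
q_2 = 243 ≤ 256 < 2684 = q_3, so the answer is 2695/243.

2695/243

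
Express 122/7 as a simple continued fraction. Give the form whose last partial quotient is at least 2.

122 = 17·7 + 3
7 = 2·3 + 1
3 = 3·1 + 0  (stop)
So 122/7 = [17; 2, 3].

[17; 2, 3]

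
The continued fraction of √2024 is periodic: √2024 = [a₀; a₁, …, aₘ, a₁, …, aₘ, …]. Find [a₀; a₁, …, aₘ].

a₀ = ⌊√2024⌋ = 44.
With m₀=0, d₀=1 and mₖ₊₁ = dₖaₖ − mₖ, dₖ₊₁ = (n − mₖ₊₁²)/dₖ, aₖ₊₁ = ⌊(a₀+mₖ₊₁)/dₖ₊₁⌋:
  k=1: m=44, d=88, a=1
  k=2: m=44, d=1, a=88
d=1 and a=2a₀=88 at k=2, so the next step gives (m, d) = (44, 88) again — its k=1 value — and the period has length 2.

[44; 1, 88]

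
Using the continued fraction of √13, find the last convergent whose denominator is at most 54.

√13 = [3; 1, 1, 1, 1, 6, …] (period length 5).
Convergents:
  p_0/q_0 = 3/1
  p_1/q_1 = 4/1
  p_2/q_2 = 7/2
  p_3/q_3 = 11/3
  p_4/q_4 = 18/5
  p_5/q_5 = 119/33
  p_6/q_6 = 137/38
  p_7/q_7 = 256/71
q_6 = 38 ≤ 54 < 71 = q_7, so the answer is 137/38.

137/38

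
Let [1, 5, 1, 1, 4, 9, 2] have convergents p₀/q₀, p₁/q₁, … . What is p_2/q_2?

7/6

Using pₖ = aₖpₖ₋₁ + pₖ₋₂, qₖ = aₖqₖ₋₁ + qₖ₋₂ (with p₋₁=1, p₋₂=0, q₋₁=0, q₋₂=1):
  k=0: a=1, p=1, q=1
  k=1: a=5, p=6, q=5
  k=2: a=1, p=7, q=6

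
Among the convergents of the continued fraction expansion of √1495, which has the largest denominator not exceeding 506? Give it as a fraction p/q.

√1495 = [38; 1, 1, 1, 76, …] (period length 4).
Convergents:
  p_0/q_0 = 38/1
  p_1/q_1 = 39/1
  p_2/q_2 = 77/2
  p_3/q_3 = 116/3
  p_4/q_4 = 8893/230
  p_5/q_5 = 9009/233
  p_6/q_6 = 17902/463
  p_7/q_7 = 26911/696
q_6 = 463 ≤ 506 < 696 = q_7, so the answer is 17902/463.

17902/463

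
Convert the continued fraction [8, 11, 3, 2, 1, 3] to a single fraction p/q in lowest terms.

3381/418

Fold from the inside: start with 3/1.
  1 + 1/3 = 4/3
  2 + 3/4 = 11/4
  3 + 4/11 = 37/11
  11 + 11/37 = 418/37
  8 + 37/418 = 3381/418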